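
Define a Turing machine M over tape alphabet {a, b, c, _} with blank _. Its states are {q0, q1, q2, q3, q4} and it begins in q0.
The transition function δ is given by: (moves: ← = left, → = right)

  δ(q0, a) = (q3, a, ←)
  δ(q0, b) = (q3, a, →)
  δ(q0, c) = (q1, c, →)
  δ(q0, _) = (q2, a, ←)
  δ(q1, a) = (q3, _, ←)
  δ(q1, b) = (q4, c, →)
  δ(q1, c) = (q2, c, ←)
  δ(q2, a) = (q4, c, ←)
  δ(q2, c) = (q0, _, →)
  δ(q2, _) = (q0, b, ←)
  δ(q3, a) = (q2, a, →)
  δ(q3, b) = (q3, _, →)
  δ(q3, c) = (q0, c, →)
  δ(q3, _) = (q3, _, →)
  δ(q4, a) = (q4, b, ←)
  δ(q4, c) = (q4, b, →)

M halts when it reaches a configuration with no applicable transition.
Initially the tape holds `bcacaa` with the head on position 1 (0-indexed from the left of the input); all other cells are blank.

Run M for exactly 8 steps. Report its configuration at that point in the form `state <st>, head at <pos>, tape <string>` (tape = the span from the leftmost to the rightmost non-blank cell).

state=q0 head=1 tape=b[c]acaa   (q0,c)→(q1,c,→)
state=q1 head=2 tape=bc[a]caa   (q1,a)→(q3,_,←)
state=q3 head=1 tape=b[c]_caa   (q3,c)→(q0,c,→)
state=q0 head=2 tape=bc[_]caa   (q0,_)→(q2,a,←)
state=q2 head=1 tape=b[c]acaa   (q2,c)→(q0,_,→)
state=q0 head=2 tape=b_[a]caa   (q0,a)→(q3,a,←)
state=q3 head=1 tape=b[_]acaa   (q3,_)→(q3,_,→)
state=q3 head=2 tape=b_[a]caa   (q3,a)→(q2,a,→)
state=q2 head=3 tape=b_a[c]aa
After 8 steps: state q2, head at 3, tape b_acaa.

state q2, head at 3, tape b_acaa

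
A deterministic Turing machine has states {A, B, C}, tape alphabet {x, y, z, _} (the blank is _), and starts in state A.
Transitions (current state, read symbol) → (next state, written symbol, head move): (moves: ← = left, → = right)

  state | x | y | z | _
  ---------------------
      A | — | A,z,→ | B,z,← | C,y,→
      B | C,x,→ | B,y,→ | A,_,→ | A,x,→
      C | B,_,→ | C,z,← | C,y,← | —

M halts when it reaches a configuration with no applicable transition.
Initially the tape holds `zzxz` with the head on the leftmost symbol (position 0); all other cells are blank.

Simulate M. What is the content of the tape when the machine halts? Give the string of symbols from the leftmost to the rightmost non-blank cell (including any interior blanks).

A | _[z]zxz   read z → write z, move ←, go to B
B | [_]zzxz   read _ → write x, move →, go to A
A | x[z]zxz   read z → write z, move ←, go to B
B | [x]zzxz   read x → write x, move →, go to C
C | x[z]zxz   read z → write y, move ←, go to C
C | [x]yzxz   read x → write _, move →, go to B
B | _[y]zxz   read y → write y, move →, go to B
B | _y[z]xz   read z → write _, move →, go to A
A | _y_[x]z
The non-blank tape span at halt is y_xz.

y_xz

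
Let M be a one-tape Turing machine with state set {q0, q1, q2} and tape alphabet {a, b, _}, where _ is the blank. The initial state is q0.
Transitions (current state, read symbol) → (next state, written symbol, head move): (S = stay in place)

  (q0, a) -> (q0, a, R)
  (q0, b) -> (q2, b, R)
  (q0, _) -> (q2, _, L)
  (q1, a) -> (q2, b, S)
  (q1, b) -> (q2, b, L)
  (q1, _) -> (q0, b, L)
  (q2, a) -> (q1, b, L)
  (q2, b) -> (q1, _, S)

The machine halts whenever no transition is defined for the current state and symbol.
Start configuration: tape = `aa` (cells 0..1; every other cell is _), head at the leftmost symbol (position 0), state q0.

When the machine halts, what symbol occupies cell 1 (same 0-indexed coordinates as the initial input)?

b

state=q0 head=0 tape=__[a]a_   (q0,a)→(q0,a,R)
state=q0 head=1 tape=__a[a]_   (q0,a)→(q0,a,R)
state=q0 head=2 tape=__aa[_]   (q0,_)→(q2,_,L)
state=q2 head=1 tape=__a[a]_   (q2,a)→(q1,b,L)
state=q1 head=0 tape=__[a]b_   (q1,a)→(q2,b,S)
state=q2 head=0 tape=__[b]b_   (q2,b)→(q1,_,S)
state=q1 head=0 tape=__[_]b_   (q1,_)→(q0,b,L)
state=q0 head=-1 tape=_[_]bb_   (q0,_)→(q2,_,L)
state=q2 head=-2 tape=[_]_bb_
Cell 1 holds b when M halts.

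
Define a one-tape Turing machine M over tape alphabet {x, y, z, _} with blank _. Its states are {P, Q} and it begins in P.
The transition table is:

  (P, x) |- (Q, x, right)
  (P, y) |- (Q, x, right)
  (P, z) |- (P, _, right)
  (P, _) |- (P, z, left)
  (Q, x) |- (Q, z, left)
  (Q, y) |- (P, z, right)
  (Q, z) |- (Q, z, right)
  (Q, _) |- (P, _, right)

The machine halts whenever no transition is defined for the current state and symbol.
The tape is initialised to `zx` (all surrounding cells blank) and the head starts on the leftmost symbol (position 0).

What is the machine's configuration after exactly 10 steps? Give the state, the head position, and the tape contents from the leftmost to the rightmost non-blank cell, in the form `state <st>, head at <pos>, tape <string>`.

state=P head=0 tape=[z]x____   (P,z)→(P,_,right)
state=P head=1 tape=_[x]____   (P,x)→(Q,x,right)
state=Q head=2 tape=_x[_]___   (Q,_)→(P,_,right)
state=P head=3 tape=_x_[_]__   (P,_)→(P,z,left)
state=P head=2 tape=_x[_]z__   (P,_)→(P,z,left)
state=P head=1 tape=_[x]zz__   (P,x)→(Q,x,right)
state=Q head=2 tape=_x[z]z__   (Q,z)→(Q,z,right)
state=Q head=3 tape=_xz[z]__   (Q,z)→(Q,z,right)
state=Q head=4 tape=_xzz[_]_   (Q,_)→(P,_,right)
state=P head=5 tape=_xzz_[_]   (P,_)→(P,z,left)
state=P head=4 tape=_xzz[_]z
After 10 steps: state P, head at 4, tape xzz_z.

state P, head at 4, tape xzz_z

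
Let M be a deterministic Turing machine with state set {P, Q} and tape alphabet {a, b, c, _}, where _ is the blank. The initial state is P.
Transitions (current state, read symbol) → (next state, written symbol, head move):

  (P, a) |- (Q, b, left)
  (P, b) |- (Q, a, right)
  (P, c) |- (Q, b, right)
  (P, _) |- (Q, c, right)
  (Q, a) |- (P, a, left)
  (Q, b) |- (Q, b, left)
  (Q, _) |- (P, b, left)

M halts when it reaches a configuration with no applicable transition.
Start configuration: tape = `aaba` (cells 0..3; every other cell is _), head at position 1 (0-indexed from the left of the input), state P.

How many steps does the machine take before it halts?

12

P | ___a[a]ba   read a → write b, move left, go to Q
Q | ___[a]bba   read a → write a, move left, go to P
P | __[_]abba   read _ → write c, move right, go to Q
Q | __c[a]bba   read a → write a, move left, go to P
P | __[c]abba   read c → write b, move right, go to Q
Q | __b[a]bba   read a → write a, move left, go to P
P | __[b]abba   read b → write a, move right, go to Q
Q | __a[a]bba   read a → write a, move left, go to P
P | __[a]abba   read a → write b, move left, go to Q
Q | _[_]babba   read _ → write b, move left, go to P
P | [_]bbabba   read _ → write c, move right, go to Q
Q | c[b]babba   read b → write b, move left, go to Q
Q | [c]bbabba
M halts after 12 transitions.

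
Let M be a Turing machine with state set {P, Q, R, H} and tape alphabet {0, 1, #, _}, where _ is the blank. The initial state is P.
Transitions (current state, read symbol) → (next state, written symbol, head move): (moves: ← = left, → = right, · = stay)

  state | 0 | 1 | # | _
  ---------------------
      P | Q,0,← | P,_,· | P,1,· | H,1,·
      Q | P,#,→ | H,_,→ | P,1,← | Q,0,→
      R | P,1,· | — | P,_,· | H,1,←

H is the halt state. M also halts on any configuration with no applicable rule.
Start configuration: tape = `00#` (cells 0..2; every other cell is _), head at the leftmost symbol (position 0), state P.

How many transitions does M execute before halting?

10

P | __[0]0#   read 0 → write 0, move ←, go to Q
Q | _[_]00#   read _ → write 0, move →, go to Q
Q | _0[0]0#   read 0 → write #, move →, go to P
P | _0#[0]#   read 0 → write 0, move ←, go to Q
Q | _0[#]0#   read # → write 1, move ←, go to P
P | _[0]10#   read 0 → write 0, move ←, go to Q
Q | [_]010#   read _ → write 0, move →, go to Q
Q | 0[0]10#   read 0 → write #, move →, go to P
P | 0#[1]0#   read 1 → write _, move ·, go to P
P | 0#[_]0#   read _ → write 1, move ·, go to H
H | 0#[1]0#
M halts after 10 transitions.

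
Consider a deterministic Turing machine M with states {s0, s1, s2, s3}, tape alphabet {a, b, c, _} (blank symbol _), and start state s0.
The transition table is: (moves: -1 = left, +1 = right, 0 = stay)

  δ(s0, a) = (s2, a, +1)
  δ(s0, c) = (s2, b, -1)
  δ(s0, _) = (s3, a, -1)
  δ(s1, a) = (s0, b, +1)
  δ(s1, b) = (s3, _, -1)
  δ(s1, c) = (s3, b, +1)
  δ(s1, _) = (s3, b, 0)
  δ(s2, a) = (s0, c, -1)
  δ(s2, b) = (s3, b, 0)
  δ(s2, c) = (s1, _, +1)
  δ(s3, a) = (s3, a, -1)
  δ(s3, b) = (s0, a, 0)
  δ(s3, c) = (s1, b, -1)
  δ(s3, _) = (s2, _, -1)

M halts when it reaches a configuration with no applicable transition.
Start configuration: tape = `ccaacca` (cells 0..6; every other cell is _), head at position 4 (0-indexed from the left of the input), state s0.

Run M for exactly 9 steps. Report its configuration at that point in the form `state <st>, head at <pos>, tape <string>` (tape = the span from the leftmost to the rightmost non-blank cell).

state s1, head at 1, tape bc__ca

s0 | ccaa[c]ca   read c → write b, move -1, go to s2
s2 | cca[a]bca   read a → write c, move -1, go to s0
s0 | cc[a]cbca   read a → write a, move +1, go to s2
s2 | cca[c]bca   read c → write _, move +1, go to s1
s1 | cca_[b]ca   read b → write _, move -1, go to s3
s3 | cca[_]_ca   read _ → write _, move -1, go to s2
s2 | cc[a]__ca   read a → write c, move -1, go to s0
s0 | c[c]c__ca   read c → write b, move -1, go to s2
s2 | [c]bc__ca   read c → write _, move +1, go to s1
s1 | _[b]c__ca
After 9 steps: state s1, head at 1, tape bc__ca.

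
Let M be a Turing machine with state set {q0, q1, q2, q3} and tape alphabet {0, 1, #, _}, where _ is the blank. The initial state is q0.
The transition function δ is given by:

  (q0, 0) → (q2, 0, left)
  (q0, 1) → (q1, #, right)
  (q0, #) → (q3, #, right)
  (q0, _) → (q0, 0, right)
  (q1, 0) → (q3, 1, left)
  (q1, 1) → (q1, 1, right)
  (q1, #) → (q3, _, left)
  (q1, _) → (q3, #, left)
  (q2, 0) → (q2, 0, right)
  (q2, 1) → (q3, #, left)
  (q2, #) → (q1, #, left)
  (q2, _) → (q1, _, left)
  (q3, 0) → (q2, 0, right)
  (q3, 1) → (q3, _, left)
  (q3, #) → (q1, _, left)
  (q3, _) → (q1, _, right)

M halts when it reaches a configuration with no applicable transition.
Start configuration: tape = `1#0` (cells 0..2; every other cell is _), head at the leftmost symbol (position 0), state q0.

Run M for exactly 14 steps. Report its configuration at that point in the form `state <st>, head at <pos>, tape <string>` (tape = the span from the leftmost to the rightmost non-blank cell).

q0 | __[1]#0   read 1 → write #, move right, go to q1
q1 | __#[#]0   read # → write _, move left, go to q3
q3 | __[#]_0   read # → write _, move left, go to q1
q1 | _[_]__0   read _ → write #, move left, go to q3
q3 | [_]#__0   read _ → write _, move right, go to q1
q1 | _[#]__0   read # → write _, move left, go to q3
q3 | [_]___0   read _ → write _, move right, go to q1
q1 | _[_]__0   read _ → write #, move left, go to q3
q3 | [_]#__0   read _ → write _, move right, go to q1
q1 | _[#]__0   read # → write _, move left, go to q3
q3 | [_]___0   read _ → write _, move right, go to q1
q1 | _[_]__0   read _ → write #, move left, go to q3
q3 | [_]#__0   read _ → write _, move right, go to q1
q1 | _[#]__0   read # → write _, move left, go to q3
q3 | [_]___0
After 14 steps: state q3, head at -2, tape 0.

state q3, head at -2, tape 0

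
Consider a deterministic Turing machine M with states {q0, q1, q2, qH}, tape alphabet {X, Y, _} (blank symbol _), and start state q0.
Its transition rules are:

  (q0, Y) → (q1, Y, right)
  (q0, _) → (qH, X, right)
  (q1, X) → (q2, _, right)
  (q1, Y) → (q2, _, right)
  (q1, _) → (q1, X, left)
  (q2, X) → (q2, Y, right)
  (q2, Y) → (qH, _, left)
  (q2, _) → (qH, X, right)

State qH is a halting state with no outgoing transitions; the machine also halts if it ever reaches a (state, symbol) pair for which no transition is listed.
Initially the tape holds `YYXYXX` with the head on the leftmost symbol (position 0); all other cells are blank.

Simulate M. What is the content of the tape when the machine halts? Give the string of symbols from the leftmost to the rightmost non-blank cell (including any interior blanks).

state=q0 head=0 tape=[Y]YXYXX   (q0,Y)→(q1,Y,right)
state=q1 head=1 tape=Y[Y]XYXX   (q1,Y)→(q2,_,right)
state=q2 head=2 tape=Y_[X]YXX   (q2,X)→(q2,Y,right)
state=q2 head=3 tape=Y_Y[Y]XX   (q2,Y)→(qH,_,left)
state=qH head=2 tape=Y_[Y]_XX
The non-blank tape span at halt is Y_Y_XX.

Y_Y_XX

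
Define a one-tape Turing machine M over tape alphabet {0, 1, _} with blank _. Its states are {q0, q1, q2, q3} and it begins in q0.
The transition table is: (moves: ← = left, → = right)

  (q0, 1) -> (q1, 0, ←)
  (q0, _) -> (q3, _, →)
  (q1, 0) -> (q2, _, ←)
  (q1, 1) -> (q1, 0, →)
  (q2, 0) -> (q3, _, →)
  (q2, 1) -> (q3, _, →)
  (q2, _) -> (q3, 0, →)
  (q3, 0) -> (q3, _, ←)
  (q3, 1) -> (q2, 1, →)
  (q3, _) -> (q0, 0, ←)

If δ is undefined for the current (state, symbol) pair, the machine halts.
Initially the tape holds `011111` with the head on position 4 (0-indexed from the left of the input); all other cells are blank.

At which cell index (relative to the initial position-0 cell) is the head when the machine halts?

q0 | 0111[1]1   read 1 → write 0, move ←, go to q1
q1 | 011[1]01   read 1 → write 0, move →, go to q1
q1 | 0110[0]1   read 0 → write _, move ←, go to q2
q2 | 011[0]_1   read 0 → write _, move →, go to q3
q3 | 011_[_]1   read _ → write 0, move ←, go to q0
q0 | 011[_]01   read _ → write _, move →, go to q3
q3 | 011_[0]1   read 0 → write _, move ←, go to q3
q3 | 011[_]_1   read _ → write 0, move ←, go to q0
q0 | 01[1]0_1   read 1 → write 0, move ←, go to q1
q1 | 0[1]00_1   read 1 → write 0, move →, go to q1
q1 | 00[0]0_1   read 0 → write _, move ←, go to q2
q2 | 0[0]_0_1   read 0 → write _, move →, go to q3
q3 | 0_[_]0_1   read _ → write 0, move ←, go to q0
q0 | 0[_]00_1   read _ → write _, move →, go to q3
q3 | 0_[0]0_1   read 0 → write _, move ←, go to q3
q3 | 0[_]_0_1   read _ → write 0, move ←, go to q0
q0 | [0]0_0_1
At halt the head is at cell 0.

0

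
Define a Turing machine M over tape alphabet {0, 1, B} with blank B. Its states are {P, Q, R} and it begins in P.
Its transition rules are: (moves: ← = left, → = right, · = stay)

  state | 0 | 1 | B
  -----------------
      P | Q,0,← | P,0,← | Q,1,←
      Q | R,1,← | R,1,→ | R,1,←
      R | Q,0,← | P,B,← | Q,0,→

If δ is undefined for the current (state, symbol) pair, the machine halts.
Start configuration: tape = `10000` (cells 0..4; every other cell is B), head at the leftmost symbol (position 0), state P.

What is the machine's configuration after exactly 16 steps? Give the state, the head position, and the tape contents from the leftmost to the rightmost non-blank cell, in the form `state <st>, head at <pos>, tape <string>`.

state Q, head at -4, tape 0100B00000

P | BBBBB[1]0000   read 1 → write 0, move ←, go to P
P | BBBB[B]00000   read B → write 1, move ←, go to Q
Q | BBB[B]100000   read B → write 1, move ←, go to R
R | BB[B]1100000   read B → write 0, move →, go to Q
Q | BB0[1]100000   read 1 → write 1, move →, go to R
R | BB01[1]00000   read 1 → write B, move ←, go to P
P | BB0[1]B00000   read 1 → write 0, move ←, go to P
P | BB[0]0B00000   read 0 → write 0, move ←, go to Q
Q | B[B]00B00000   read B → write 1, move ←, go to R
R | [B]100B00000   read B → write 0, move →, go to Q
Q | 0[1]00B00000   read 1 → write 1, move →, go to R
R | 01[0]0B00000   read 0 → write 0, move ←, go to Q
Q | 0[1]00B00000   read 1 → write 1, move →, go to R
R | 01[0]0B00000   read 0 → write 0, move ←, go to Q
Q | 0[1]00B00000   read 1 → write 1, move →, go to R
R | 01[0]0B00000   read 0 → write 0, move ←, go to Q
Q | 0[1]00B00000
After 16 steps: state Q, head at -4, tape 0100B00000.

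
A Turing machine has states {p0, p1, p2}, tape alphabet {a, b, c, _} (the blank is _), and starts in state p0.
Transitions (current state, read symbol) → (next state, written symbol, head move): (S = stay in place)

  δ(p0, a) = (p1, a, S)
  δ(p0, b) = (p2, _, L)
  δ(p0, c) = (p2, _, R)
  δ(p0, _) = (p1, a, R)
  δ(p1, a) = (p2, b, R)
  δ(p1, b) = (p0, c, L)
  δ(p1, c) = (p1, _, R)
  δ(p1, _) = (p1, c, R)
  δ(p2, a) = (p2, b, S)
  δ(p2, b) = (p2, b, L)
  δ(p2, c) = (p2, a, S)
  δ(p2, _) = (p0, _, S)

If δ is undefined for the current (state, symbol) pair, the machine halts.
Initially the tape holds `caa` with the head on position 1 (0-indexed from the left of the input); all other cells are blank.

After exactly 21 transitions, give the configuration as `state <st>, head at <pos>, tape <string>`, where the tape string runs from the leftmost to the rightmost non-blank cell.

p0 | __c[a]a   read a → write a, move S, go to p1
p1 | __c[a]a   read a → write b, move R, go to p2
p2 | __cb[a]   read a → write b, move S, go to p2
p2 | __cb[b]   read b → write b, move L, go to p2
p2 | __c[b]b   read b → write b, move L, go to p2
p2 | __[c]bb   read c → write a, move S, go to p2
p2 | __[a]bb   read a → write b, move S, go to p2
p2 | __[b]bb   read b → write b, move L, go to p2
p2 | _[_]bbb   read _ → write _, move S, go to p0
p0 | _[_]bbb   read _ → write a, move R, go to p1
p1 | _a[b]bb   read b → write c, move L, go to p0
p0 | _[a]cbb   read a → write a, move S, go to p1
p1 | _[a]cbb   read a → write b, move R, go to p2
p2 | _b[c]bb   read c → write a, move S, go to p2
p2 | _b[a]bb   read a → write b, move S, go to p2
p2 | _b[b]bb   read b → write b, move L, go to p2
p2 | _[b]bbb   read b → write b, move L, go to p2
p2 | [_]bbbb   read _ → write _, move S, go to p0
p0 | [_]bbbb   read _ → write a, move R, go to p1
p1 | a[b]bbb   read b → write c, move L, go to p0
p0 | [a]cbbb   read a → write a, move S, go to p1
p1 | [a]cbbb
After 21 steps: state p1, head at -2, tape acbbb.

state p1, head at -2, tape acbbb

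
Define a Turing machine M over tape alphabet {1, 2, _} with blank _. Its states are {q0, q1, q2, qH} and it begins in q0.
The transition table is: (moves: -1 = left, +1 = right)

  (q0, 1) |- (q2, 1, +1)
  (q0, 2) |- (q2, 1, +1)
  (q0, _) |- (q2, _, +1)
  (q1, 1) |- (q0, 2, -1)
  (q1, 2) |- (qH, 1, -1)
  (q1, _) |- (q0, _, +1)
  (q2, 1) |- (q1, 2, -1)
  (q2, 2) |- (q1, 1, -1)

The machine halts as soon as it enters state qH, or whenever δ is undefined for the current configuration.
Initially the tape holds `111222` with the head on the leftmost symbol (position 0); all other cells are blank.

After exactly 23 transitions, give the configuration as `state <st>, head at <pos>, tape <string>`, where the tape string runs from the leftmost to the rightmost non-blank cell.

q0 | _[1]11222   read 1 → write 1, move +1, go to q2
q2 | _1[1]1222   read 1 → write 2, move -1, go to q1
q1 | _[1]21222   read 1 → write 2, move -1, go to q0
q0 | [_]221222   read _ → write _, move +1, go to q2
q2 | _[2]21222   read 2 → write 1, move -1, go to q1
q1 | [_]121222   read _ → write _, move +1, go to q0
q0 | _[1]21222   read 1 → write 1, move +1, go to q2
q2 | _1[2]1222   read 2 → write 1, move -1, go to q1
q1 | _[1]11222   read 1 → write 2, move -1, go to q0
q0 | [_]211222   read _ → write _, move +1, go to q2
q2 | _[2]11222   read 2 → write 1, move -1, go to q1
q1 | [_]111222   read _ → write _, move +1, go to q0
q0 | _[1]11222   read 1 → write 1, move +1, go to q2
q2 | _1[1]1222   read 1 → write 2, move -1, go to q1
q1 | _[1]21222   read 1 → write 2, move -1, go to q0
q0 | [_]221222   read _ → write _, move +1, go to q2
q2 | _[2]21222   read 2 → write 1, move -1, go to q1
q1 | [_]121222   read _ → write _, move +1, go to q0
q0 | _[1]21222   read 1 → write 1, move +1, go to q2
q2 | _1[2]1222   read 2 → write 1, move -1, go to q1
q1 | _[1]11222   read 1 → write 2, move -1, go to q0
q0 | [_]211222   read _ → write _, move +1, go to q2
q2 | _[2]11222   read 2 → write 1, move -1, go to q1
q1 | [_]111222
After 23 steps: state q1, head at -1, tape 111222.

state q1, head at -1, tape 111222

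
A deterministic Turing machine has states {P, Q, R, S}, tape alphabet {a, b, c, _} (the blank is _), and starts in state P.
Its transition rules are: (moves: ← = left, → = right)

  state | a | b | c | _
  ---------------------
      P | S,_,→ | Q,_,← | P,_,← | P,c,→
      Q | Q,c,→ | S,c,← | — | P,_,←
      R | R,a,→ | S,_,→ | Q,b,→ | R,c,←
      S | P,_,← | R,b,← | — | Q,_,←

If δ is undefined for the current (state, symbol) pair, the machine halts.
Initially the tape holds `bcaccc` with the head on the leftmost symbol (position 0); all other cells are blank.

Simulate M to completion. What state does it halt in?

state=P head=0 tape=___[b]caccc   (P,b)→(Q,_,←)
state=Q head=-1 tape=__[_]_caccc   (Q,_)→(P,_,←)
state=P head=-2 tape=_[_]__caccc   (P,_)→(P,c,→)
state=P head=-1 tape=_c[_]_caccc   (P,_)→(P,c,→)
state=P head=0 tape=_cc[_]caccc   (P,_)→(P,c,→)
state=P head=1 tape=_ccc[c]accc   (P,c)→(P,_,←)
state=P head=0 tape=_cc[c]_accc   (P,c)→(P,_,←)
state=P head=-1 tape=_c[c]__accc   (P,c)→(P,_,←)
state=P head=-2 tape=_[c]___accc   (P,c)→(P,_,←)
state=P head=-3 tape=[_]____accc   (P,_)→(P,c,→)
state=P head=-2 tape=c[_]___accc   (P,_)→(P,c,→)
state=P head=-1 tape=cc[_]__accc   (P,_)→(P,c,→)
state=P head=0 tape=ccc[_]_accc   (P,_)→(P,c,→)
state=P head=1 tape=cccc[_]accc   (P,_)→(P,c,→)
state=P head=2 tape=ccccc[a]ccc   (P,a)→(S,_,→)
state=S head=3 tape=ccccc_[c]cc
No transition is defined for (S, c); M halts in state S.

S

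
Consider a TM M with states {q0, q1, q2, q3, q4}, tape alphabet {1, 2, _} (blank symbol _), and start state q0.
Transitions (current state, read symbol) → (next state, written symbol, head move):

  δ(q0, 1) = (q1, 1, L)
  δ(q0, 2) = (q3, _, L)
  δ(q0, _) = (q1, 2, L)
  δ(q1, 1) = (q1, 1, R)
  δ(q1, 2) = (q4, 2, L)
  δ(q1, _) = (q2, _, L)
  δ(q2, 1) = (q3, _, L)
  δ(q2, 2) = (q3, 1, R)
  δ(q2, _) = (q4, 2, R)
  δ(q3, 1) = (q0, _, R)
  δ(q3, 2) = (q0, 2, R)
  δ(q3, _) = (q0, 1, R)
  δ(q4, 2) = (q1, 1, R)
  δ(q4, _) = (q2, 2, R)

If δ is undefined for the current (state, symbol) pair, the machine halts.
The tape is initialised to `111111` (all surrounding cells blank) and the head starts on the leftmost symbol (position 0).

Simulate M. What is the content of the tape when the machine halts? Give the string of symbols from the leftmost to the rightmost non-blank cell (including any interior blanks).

q0 | __[1]11111   read 1 → write 1, move L, go to q1
q1 | _[_]111111   read _ → write _, move L, go to q2
q2 | [_]_111111   read _ → write 2, move R, go to q4
q4 | 2[_]111111   read _ → write 2, move R, go to q2
q2 | 22[1]11111   read 1 → write _, move L, go to q3
q3 | 2[2]_11111   read 2 → write 2, move R, go to q0
q0 | 22[_]11111   read _ → write 2, move L, go to q1
q1 | 2[2]211111   read 2 → write 2, move L, go to q4
q4 | [2]2211111   read 2 → write 1, move R, go to q1
q1 | 1[2]211111   read 2 → write 2, move L, go to q4
q4 | [1]2211111
The non-blank tape span at halt is 12211111.

12211111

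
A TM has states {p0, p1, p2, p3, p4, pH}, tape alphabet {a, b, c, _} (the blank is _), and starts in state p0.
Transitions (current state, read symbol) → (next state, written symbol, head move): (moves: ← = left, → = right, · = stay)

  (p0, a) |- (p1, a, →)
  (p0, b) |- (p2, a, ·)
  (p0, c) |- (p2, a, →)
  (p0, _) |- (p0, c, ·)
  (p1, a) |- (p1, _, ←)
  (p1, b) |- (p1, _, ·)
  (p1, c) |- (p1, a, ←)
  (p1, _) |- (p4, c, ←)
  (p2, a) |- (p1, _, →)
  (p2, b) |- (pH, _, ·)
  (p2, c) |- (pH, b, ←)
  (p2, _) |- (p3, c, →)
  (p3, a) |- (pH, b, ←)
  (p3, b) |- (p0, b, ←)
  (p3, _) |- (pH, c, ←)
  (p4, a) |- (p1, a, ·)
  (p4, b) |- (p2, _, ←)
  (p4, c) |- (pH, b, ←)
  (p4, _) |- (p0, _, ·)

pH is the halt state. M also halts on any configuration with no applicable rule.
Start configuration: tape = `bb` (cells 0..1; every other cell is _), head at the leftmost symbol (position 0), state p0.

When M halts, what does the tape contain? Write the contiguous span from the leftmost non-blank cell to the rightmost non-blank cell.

ab

p0 | [b]b   read b → write a, move ·, go to p2
p2 | [a]b   read a → write _, move →, go to p1
p1 | _[b]   read b → write _, move ·, go to p1
p1 | _[_]   read _ → write c, move ←, go to p4
p4 | [_]c   read _ → write _, move ·, go to p0
p0 | [_]c   read _ → write c, move ·, go to p0
p0 | [c]c   read c → write a, move →, go to p2
p2 | a[c]   read c → write b, move ←, go to pH
pH | [a]b
The non-blank tape span at halt is ab.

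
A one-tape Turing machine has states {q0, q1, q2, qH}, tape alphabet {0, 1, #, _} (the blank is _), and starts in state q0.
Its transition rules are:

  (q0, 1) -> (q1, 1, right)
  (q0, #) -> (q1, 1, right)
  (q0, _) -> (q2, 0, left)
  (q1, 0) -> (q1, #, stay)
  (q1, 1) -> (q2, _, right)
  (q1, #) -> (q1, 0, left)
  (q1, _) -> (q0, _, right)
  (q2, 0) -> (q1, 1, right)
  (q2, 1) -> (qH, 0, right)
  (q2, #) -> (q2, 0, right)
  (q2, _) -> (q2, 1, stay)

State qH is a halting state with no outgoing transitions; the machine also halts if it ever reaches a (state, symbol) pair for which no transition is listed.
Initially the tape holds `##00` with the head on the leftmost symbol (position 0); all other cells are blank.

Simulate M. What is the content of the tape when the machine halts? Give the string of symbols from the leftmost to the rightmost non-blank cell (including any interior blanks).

100

q0 | [#]#00__   read # → write 1, move right, go to q1
q1 | 1[#]00__   read # → write 0, move left, go to q1
q1 | [1]000__   read 1 → write _, move right, go to q2
q2 | _[0]00__   read 0 → write 1, move right, go to q1
q1 | _1[0]0__   read 0 → write #, move stay, go to q1
q1 | _1[#]0__   read # → write 0, move left, go to q1
q1 | _[1]00__   read 1 → write _, move right, go to q2
q2 | __[0]0__   read 0 → write 1, move right, go to q1
q1 | __1[0]__   read 0 → write #, move stay, go to q1
q1 | __1[#]__   read # → write 0, move left, go to q1
q1 | __[1]0__   read 1 → write _, move right, go to q2
q2 | ___[0]__   read 0 → write 1, move right, go to q1
q1 | ___1[_]_   read _ → write _, move right, go to q0
q0 | ___1_[_]   read _ → write 0, move left, go to q2
q2 | ___1[_]0   read _ → write 1, move stay, go to q2
q2 | ___1[1]0   read 1 → write 0, move right, go to qH
qH | ___10[0]
The non-blank tape span at halt is 100.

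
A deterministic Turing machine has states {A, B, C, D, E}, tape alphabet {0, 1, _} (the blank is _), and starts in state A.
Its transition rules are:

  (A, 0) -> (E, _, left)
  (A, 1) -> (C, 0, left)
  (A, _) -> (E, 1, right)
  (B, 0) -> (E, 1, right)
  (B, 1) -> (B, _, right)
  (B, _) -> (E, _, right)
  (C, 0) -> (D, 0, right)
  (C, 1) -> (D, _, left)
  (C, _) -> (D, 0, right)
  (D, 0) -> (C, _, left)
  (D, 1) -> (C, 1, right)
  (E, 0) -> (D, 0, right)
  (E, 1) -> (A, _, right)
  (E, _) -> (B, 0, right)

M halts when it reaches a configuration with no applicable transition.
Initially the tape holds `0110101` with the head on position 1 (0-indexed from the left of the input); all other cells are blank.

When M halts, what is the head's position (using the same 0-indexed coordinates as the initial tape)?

A | 0[1]10101   read 1 → write 0, move left, go to C
C | [0]010101   read 0 → write 0, move right, go to D
D | 0[0]10101   read 0 → write _, move left, go to C
C | [0]_10101   read 0 → write 0, move right, go to D
D | 0[_]10101
At halt the head is at cell 1.

1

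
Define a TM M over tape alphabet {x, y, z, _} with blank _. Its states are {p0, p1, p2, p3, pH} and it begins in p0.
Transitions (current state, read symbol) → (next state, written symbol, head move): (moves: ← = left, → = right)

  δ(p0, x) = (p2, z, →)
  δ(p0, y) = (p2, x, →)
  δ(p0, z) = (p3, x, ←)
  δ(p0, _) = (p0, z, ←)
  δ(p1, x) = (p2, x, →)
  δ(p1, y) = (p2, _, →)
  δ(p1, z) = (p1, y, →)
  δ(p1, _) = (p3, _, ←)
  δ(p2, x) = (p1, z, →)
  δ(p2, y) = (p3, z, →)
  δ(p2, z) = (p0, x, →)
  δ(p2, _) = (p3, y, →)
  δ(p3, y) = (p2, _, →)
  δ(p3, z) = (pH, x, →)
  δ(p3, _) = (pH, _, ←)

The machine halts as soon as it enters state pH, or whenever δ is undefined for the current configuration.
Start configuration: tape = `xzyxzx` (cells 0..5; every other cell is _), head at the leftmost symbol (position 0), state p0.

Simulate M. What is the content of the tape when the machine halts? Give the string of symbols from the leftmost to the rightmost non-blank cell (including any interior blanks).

p0 | [x]zyxzx__   read x → write z, move →, go to p2
p2 | z[z]yxzx__   read z → write x, move →, go to p0
p0 | zx[y]xzx__   read y → write x, move →, go to p2
p2 | zxx[x]zx__   read x → write z, move →, go to p1
p1 | zxxz[z]x__   read z → write y, move →, go to p1
p1 | zxxzy[x]__   read x → write x, move →, go to p2
p2 | zxxzyx[_]_   read _ → write y, move →, go to p3
p3 | zxxzyxy[_]   read _ → write _, move ←, go to pH
pH | zxxzyx[y]_
The non-blank tape span at halt is zxxzyxy.

zxxzyxy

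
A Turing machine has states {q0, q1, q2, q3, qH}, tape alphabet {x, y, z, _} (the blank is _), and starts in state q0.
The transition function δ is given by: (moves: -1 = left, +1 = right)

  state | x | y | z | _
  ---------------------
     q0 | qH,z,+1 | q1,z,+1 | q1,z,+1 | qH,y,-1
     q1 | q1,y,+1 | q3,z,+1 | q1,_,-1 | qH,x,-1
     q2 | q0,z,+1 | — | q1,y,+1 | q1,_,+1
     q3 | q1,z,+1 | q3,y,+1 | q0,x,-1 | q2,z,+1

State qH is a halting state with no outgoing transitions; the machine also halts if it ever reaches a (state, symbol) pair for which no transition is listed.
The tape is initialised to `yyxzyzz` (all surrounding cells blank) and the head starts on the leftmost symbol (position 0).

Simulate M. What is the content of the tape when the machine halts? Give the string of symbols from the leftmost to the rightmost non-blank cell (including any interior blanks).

q0 | __[y]yxzyzz   read y → write z, move +1, go to q1
q1 | __z[y]xzyzz   read y → write z, move +1, go to q3
q3 | __zz[x]zyzz   read x → write z, move +1, go to q1
q1 | __zzz[z]yzz   read z → write _, move -1, go to q1
q1 | __zz[z]_yzz   read z → write _, move -1, go to q1
q1 | __z[z]__yzz   read z → write _, move -1, go to q1
q1 | __[z]___yzz   read z → write _, move -1, go to q1
q1 | _[_]____yzz   read _ → write x, move -1, go to qH
qH | [_]x____yzz
The non-blank tape span at halt is x____yzz.

x____yzz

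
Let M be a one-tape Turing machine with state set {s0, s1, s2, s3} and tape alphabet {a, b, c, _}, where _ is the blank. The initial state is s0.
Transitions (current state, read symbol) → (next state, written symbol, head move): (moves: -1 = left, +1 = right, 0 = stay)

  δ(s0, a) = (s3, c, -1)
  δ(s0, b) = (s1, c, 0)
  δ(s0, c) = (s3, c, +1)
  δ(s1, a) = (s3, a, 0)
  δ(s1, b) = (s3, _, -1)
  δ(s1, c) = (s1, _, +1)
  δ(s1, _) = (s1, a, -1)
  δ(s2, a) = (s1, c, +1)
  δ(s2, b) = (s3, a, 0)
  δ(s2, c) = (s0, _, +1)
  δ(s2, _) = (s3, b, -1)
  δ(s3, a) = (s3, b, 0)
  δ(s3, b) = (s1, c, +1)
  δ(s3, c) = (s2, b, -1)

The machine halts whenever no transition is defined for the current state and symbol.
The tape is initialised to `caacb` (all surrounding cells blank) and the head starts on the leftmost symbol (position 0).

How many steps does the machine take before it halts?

state=s0 head=0 tape=[c]aacb   (s0,c)→(s3,c,+1)
state=s3 head=1 tape=c[a]acb   (s3,a)→(s3,b,0)
state=s3 head=1 tape=c[b]acb   (s3,b)→(s1,c,+1)
state=s1 head=2 tape=cc[a]cb   (s1,a)→(s3,a,0)
state=s3 head=2 tape=cc[a]cb   (s3,a)→(s3,b,0)
state=s3 head=2 tape=cc[b]cb   (s3,b)→(s1,c,+1)
state=s1 head=3 tape=ccc[c]b   (s1,c)→(s1,_,+1)
state=s1 head=4 tape=ccc_[b]   (s1,b)→(s3,_,-1)
state=s3 head=3 tape=ccc[_]_
M halts after 8 transitions.

8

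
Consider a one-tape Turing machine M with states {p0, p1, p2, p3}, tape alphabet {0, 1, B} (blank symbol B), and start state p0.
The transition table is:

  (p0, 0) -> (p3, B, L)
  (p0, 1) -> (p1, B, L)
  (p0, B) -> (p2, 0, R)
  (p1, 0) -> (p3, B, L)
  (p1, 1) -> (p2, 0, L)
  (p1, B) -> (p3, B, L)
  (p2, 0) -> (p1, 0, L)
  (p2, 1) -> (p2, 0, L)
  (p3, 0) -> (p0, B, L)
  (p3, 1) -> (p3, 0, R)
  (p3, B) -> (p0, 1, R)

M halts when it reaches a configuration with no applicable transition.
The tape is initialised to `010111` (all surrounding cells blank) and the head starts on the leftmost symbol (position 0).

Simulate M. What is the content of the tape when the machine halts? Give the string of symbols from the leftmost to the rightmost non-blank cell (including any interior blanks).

0000111

p0 | BB[0]10111   read 0 → write B, move L, go to p3
p3 | B[B]B10111   read B → write 1, move R, go to p0
p0 | B1[B]10111   read B → write 0, move R, go to p2
p2 | B10[1]0111   read 1 → write 0, move L, go to p2
p2 | B1[0]00111   read 0 → write 0, move L, go to p1
p1 | B[1]000111   read 1 → write 0, move L, go to p2
p2 | [B]0000111
The non-blank tape span at halt is 0000111.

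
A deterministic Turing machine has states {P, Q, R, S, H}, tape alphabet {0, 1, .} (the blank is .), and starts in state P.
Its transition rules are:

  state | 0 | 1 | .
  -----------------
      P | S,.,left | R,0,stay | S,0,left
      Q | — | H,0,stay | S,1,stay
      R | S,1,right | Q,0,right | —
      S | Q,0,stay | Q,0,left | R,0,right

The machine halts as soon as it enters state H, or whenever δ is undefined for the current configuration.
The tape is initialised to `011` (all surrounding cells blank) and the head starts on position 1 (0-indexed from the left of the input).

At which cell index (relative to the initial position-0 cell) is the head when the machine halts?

state=P head=1 tape=0[1]1   (P,1)→(R,0,stay)
state=R head=1 tape=0[0]1   (R,0)→(S,1,right)
state=S head=2 tape=01[1]   (S,1)→(Q,0,left)
state=Q head=1 tape=0[1]0   (Q,1)→(H,0,stay)
state=H head=1 tape=0[0]0
At halt the head is at cell 1.

1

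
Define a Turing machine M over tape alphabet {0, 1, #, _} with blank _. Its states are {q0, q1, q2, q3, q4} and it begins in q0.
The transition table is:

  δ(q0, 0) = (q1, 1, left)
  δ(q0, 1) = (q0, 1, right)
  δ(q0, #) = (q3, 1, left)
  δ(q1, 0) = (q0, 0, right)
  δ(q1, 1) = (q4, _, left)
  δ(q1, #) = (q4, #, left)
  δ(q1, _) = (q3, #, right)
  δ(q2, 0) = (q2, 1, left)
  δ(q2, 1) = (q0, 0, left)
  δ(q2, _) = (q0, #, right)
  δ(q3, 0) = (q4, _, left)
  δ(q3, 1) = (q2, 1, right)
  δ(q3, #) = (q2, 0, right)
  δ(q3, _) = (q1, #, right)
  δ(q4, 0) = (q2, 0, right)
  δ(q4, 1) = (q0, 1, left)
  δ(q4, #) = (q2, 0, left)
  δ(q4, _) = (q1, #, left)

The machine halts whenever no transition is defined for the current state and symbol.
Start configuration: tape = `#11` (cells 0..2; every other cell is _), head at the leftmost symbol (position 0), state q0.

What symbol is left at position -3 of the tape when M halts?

state=q0 head=0 tape=____[#]11   (q0,#)→(q3,1,left)
state=q3 head=-1 tape=___[_]111   (q3,_)→(q1,#,right)
state=q1 head=0 tape=___#[1]11   (q1,1)→(q4,_,left)
state=q4 head=-1 tape=___[#]_11   (q4,#)→(q2,0,left)
state=q2 head=-2 tape=__[_]0_11   (q2,_)→(q0,#,right)
state=q0 head=-1 tape=__#[0]_11   (q0,0)→(q1,1,left)
state=q1 head=-2 tape=__[#]1_11   (q1,#)→(q4,#,left)
state=q4 head=-3 tape=_[_]#1_11   (q4,_)→(q1,#,left)
state=q1 head=-4 tape=[_]##1_11   (q1,_)→(q3,#,right)
state=q3 head=-3 tape=#[#]#1_11   (q3,#)→(q2,0,right)
state=q2 head=-2 tape=#0[#]1_11
Cell -3 holds 0 when M halts.

0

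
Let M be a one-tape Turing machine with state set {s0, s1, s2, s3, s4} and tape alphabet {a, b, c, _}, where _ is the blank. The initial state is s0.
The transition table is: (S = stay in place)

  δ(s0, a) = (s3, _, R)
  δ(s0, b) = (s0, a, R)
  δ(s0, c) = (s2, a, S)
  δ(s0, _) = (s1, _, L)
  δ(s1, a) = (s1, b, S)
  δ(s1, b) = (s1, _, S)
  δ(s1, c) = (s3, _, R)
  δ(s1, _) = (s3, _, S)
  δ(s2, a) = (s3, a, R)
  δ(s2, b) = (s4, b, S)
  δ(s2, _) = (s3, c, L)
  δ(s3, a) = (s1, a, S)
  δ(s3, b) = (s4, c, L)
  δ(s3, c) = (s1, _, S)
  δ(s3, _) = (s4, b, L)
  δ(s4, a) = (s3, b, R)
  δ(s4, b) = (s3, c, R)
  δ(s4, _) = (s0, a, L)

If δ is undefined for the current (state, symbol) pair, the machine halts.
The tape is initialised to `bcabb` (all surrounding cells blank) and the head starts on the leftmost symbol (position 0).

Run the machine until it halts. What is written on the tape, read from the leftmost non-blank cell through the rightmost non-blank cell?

state=s0 head=0 tape=[b]cabb   (s0,b)→(s0,a,R)
state=s0 head=1 tape=a[c]abb   (s0,c)→(s2,a,S)
state=s2 head=1 tape=a[a]abb   (s2,a)→(s3,a,R)
state=s3 head=2 tape=aa[a]bb   (s3,a)→(s1,a,S)
state=s1 head=2 tape=aa[a]bb   (s1,a)→(s1,b,S)
state=s1 head=2 tape=aa[b]bb   (s1,b)→(s1,_,S)
state=s1 head=2 tape=aa[_]bb   (s1,_)→(s3,_,S)
state=s3 head=2 tape=aa[_]bb   (s3,_)→(s4,b,L)
state=s4 head=1 tape=a[a]bbb   (s4,a)→(s3,b,R)
state=s3 head=2 tape=ab[b]bb   (s3,b)→(s4,c,L)
state=s4 head=1 tape=a[b]cbb   (s4,b)→(s3,c,R)
state=s3 head=2 tape=ac[c]bb   (s3,c)→(s1,_,S)
state=s1 head=2 tape=ac[_]bb   (s1,_)→(s3,_,S)
state=s3 head=2 tape=ac[_]bb   (s3,_)→(s4,b,L)
state=s4 head=1 tape=a[c]bbb
The non-blank tape span at halt is acbbb.

acbbb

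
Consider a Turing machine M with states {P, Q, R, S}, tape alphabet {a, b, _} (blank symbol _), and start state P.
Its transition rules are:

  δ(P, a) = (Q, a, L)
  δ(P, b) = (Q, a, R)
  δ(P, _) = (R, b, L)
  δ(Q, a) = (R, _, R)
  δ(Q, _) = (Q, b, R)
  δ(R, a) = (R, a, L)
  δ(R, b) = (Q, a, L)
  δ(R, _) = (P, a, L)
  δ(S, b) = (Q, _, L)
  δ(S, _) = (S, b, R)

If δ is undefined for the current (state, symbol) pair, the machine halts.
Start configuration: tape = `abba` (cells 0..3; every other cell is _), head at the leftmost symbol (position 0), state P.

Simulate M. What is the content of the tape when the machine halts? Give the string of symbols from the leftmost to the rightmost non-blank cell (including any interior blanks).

bbaaa

state=P head=0 tape=_[a]bba   (P,a)→(Q,a,L)
state=Q head=-1 tape=[_]abba   (Q,_)→(Q,b,R)
state=Q head=0 tape=b[a]bba   (Q,a)→(R,_,R)
state=R head=1 tape=b_[b]ba   (R,b)→(Q,a,L)
state=Q head=0 tape=b[_]aba   (Q,_)→(Q,b,R)
state=Q head=1 tape=bb[a]ba   (Q,a)→(R,_,R)
state=R head=2 tape=bb_[b]a   (R,b)→(Q,a,L)
state=Q head=1 tape=bb[_]aa   (Q,_)→(Q,b,R)
state=Q head=2 tape=bbb[a]a   (Q,a)→(R,_,R)
state=R head=3 tape=bbb_[a]   (R,a)→(R,a,L)
state=R head=2 tape=bbb[_]a   (R,_)→(P,a,L)
state=P head=1 tape=bb[b]aa   (P,b)→(Q,a,R)
state=Q head=2 tape=bba[a]a   (Q,a)→(R,_,R)
state=R head=3 tape=bba_[a]   (R,a)→(R,a,L)
state=R head=2 tape=bba[_]a   (R,_)→(P,a,L)
state=P head=1 tape=bb[a]aa   (P,a)→(Q,a,L)
state=Q head=0 tape=b[b]aaa
The non-blank tape span at halt is bbaaa.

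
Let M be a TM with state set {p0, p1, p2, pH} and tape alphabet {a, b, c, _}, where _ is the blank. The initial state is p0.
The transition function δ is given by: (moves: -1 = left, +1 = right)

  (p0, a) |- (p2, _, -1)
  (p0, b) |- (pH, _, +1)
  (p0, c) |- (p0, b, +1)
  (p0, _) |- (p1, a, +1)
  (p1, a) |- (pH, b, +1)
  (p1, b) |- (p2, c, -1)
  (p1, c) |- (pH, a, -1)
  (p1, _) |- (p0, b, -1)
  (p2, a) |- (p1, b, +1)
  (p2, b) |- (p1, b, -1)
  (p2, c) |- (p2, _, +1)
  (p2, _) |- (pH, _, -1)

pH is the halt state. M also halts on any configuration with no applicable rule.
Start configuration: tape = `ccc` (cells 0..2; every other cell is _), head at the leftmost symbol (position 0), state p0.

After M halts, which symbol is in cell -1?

a

state=p0 head=0 tape=__[c]cc__   (p0,c)→(p0,b,+1)
state=p0 head=1 tape=__b[c]c__   (p0,c)→(p0,b,+1)
state=p0 head=2 tape=__bb[c]__   (p0,c)→(p0,b,+1)
state=p0 head=3 tape=__bbb[_]_   (p0,_)→(p1,a,+1)
state=p1 head=4 tape=__bbba[_]   (p1,_)→(p0,b,-1)
state=p0 head=3 tape=__bbb[a]b   (p0,a)→(p2,_,-1)
state=p2 head=2 tape=__bb[b]_b   (p2,b)→(p1,b,-1)
state=p1 head=1 tape=__b[b]b_b   (p1,b)→(p2,c,-1)
state=p2 head=0 tape=__[b]cb_b   (p2,b)→(p1,b,-1)
state=p1 head=-1 tape=_[_]bcb_b   (p1,_)→(p0,b,-1)
state=p0 head=-2 tape=[_]bbcb_b   (p0,_)→(p1,a,+1)
state=p1 head=-1 tape=a[b]bcb_b   (p1,b)→(p2,c,-1)
state=p2 head=-2 tape=[a]cbcb_b   (p2,a)→(p1,b,+1)
state=p1 head=-1 tape=b[c]bcb_b   (p1,c)→(pH,a,-1)
state=pH head=-2 tape=[b]abcb_b
Cell -1 holds a when M halts.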